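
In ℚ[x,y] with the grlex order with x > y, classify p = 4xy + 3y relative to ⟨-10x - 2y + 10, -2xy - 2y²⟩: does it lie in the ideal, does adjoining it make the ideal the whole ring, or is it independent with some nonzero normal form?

4xy + 3y is independent of I; its normal form modulo I is 8y.

First compute the reduced Gröbner basis of I by Buchberger's algorithm.
f_1 = -10x - 2y + 10, LT = x.
f_2 = -2xy - 2y², LT = xy.

S(f_1,f_2): lcm = xy. S = -⅘y² - y.
  leading term y²: no divisor's leading term divides it; move -⅘y² to the remainder.
  leading term y: no divisor's leading term divides it; move -y to the remainder.
  remainder -⅘y² - y ≠ 0; add h_3 = -⅘y² - y to the basis.

The other S-polynomials (S(f_1,h_3), S(f_2,h_3)) all reduce to 0 modulo the current basis, so we have a Gröbner basis.
Inter-reduce: drop elements whose leading term is divisible by another's, tail-reduce, and make monic.
Reduced Gröbner basis: {y² + 5/4y, x + ⅕y - 1}.
Label its elements g_1 = y² + 5/4y, g_2 = x + ⅕y - 1.

Reduce p = 4xy + 3y modulo G:
  leading term xy: subtract (4y)·g_2 from 4xy + 3y → -⅘y² + 7y
  leading term y²: subtract (-⅘)·g_1 from -⅘y² + 7y → 8y
  leading term y: no divisor's leading term divides it; move 8y to the remainder.
  normal form = 8y.
The normal form is nonzero, so p ∉ I. Since p minus its normal form lies in I, I + (p) = I + (r) where r = 8y; decide whether this ideal is the whole ring.
Run Buchberger on G together with r (pairs among the g_i already reduce to 0 since G is a Gröbner basis):
g_1 = y² + 5/4y, LT = y².
g_2 = x + ⅕y - 1, LT = x.
r = 8y, LT = y.

The S-polynomials (S(g_1,g_2), S(g_1,r), S(g_2,r)) all reduce to 0 modulo the current basis, so we have a Gröbner basis.
Inter-reduce: drop elements whose leading term is divisible by another's, tail-reduce, and make monic.
Reduced Gröbner basis: {x - 1, y}.
The reduced Gröbner basis of I + (p) is {x - 1, y} ≠ {1}, a proper ideal, so the enlarged system stays consistent: p is independent of I, with normal form 8y.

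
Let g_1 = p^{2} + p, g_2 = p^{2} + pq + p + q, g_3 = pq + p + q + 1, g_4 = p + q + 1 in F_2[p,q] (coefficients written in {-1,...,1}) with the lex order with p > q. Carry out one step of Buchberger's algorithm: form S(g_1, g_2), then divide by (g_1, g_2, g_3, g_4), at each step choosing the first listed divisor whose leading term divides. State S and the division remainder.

lcm(LM(g_1), LM(g_2)) = p^{2}.
S = (lcm/LT(g_1))·g_1 − (lcm/LT(g_2))·g_2 = pq + q.
Reduce S modulo (g_1, g_2, g_3, g_4) in that order:
  leading term pq: subtract (1)·g_3 from pq + q → p + 1
  leading term p: subtract (1)·g_4 from p + 1 → q
  leading term q: no divisor's leading term divides it; move q to the remainder.
The remainder q is nonzero, so it would be added as the next basis element.

S(g_1, g_2) = pq + q; remainder on division = q.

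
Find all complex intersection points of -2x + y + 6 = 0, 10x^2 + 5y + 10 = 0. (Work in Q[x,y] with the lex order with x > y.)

Compute a lex Gröbner basis by Buchberger's algorithm.
f_1 = -2x + y + 6, LT = x.
f_2 = 10x^2 + 5y + 10, LT = x^2.

S(f_1,f_2): lcm = x^2. S = -1/2xy - 3x - 1/2y - 1.
  leading term xy: subtract (1/4y)·f_1 from -1/2xy - 3x - 1/2y - 1 → -3x - 1/4y^2 - 2y - 1
  leading term x: subtract (3/2)·f_1 from -3x - 1/4y^2 - 2y - 1 → -1/4y^2 - 7/2y - 10
  leading term y^2: no divisor's leading term divides it; move -1/4y^2 to the remainder.
  leading term y: no divisor's leading term divides it; move -7/2y to the remainder.
  leading term 1: no divisor's leading term divides it; move -10 to the remainder.
  remainder -1/4y^2 - 7/2y - 10 ≠ 0; add h_3 = -1/4y^2 - 7/2y - 10 to the basis.

The other S-polynomials (S(f_1,h_3), S(f_2,h_3)) all reduce to 0 modulo the current basis, so we have a Gröbner basis.
Inter-reduce: drop elements whose leading term is divisible by another's, tail-reduce, and make monic.
Reduced Gröbner basis: {x - 1/2y - 3, y^2 + 14y + 40}.

A lex Gröbner basis eliminates variables successively. Here y^2 + 14y + 40 depends only on y, with roots {-10, -4}; lifting each root through the earlier basis elements recovers the full solutions.
  y = -10: the earlier basis element becomes x + 2 = 0, giving x = -2 — point (-2, -10).
  y = -4: the earlier basis element becomes x - 1 = 0, giving x = 1 — point (1, -4).

{(-2, -10), (1, -4)}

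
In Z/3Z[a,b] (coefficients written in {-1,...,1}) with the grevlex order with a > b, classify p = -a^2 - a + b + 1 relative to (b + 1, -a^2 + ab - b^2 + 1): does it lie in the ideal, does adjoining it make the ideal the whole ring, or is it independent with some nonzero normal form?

First compute the reduced Gröbner basis of I by Buchberger's algorithm.
f_1 = b + 1, LT = b.
f_2 = -a^2 + ab - b^2 + 1, LT = a^2.

The S-polynomials (S(f_1,f_2)) all reduce to 0 modulo the current basis, so we have a Gröbner basis.
Inter-reduce: drop elements whose leading term is divisible by another's, tail-reduce, and make monic.
Reduced Gröbner basis: {a^2 + a, b + 1}.
Label its elements g_1 = a^2 + a, g_2 = b + 1.

Reduce p = -a^2 - a + b + 1 modulo G:
  leading term a^2: subtract (-1)·g_1 from -a^2 - a + b + 1 → b + 1
  leading term b: subtract (1)·g_2 from b + 1 → 0
  normal form = 0.
Since the normal form is 0, p ∈ I.

The remainder on division by a Gröbner basis is unique — it is the normal form.

-a^2 - a + b + 1 lies in I (it reduces to 0).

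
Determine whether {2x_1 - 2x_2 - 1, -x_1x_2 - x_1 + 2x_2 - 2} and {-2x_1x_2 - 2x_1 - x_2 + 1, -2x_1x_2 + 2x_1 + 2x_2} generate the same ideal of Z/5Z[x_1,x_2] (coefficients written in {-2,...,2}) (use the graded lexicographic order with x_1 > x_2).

No, the ideals differ.

Two ideals are equal iff their reduced Gröbner bases coincide (the reduced basis is unique for a fixed ordering).
Buchberger on the first generating set:
f_1 = 2x_1 - 2x_2 - 1, LT = x_1.
f_2 = -x_1x_2 - x_1 + 2x_2 - 2, LT = x_1x_2.

S(f_1,f_2): lcm = x_1x_2. S = -x_2^2 - x_1 - x_2 - 2.
  leading term x_2^2: no divisor's leading term divides it; move -x_2^2 to the remainder.
  leading term x_1: subtract (2)·f_1 from -x_1 - x_2 - 2 → -2x_2
  leading term x_2: no divisor's leading term divides it; move -2x_2 to the remainder.
  remainder -x_2^2 - 2x_2 ≠ 0; add g_3 = -x_2^2 - 2x_2 to the basis.

The other S-polynomials (S(f_1,g_3), S(f_2,g_3)) all reduce to 0 modulo the current basis, so we have a Gröbner basis.
Inter-reduce: drop elements whose leading term is divisible by another's, tail-reduce, and make monic.
Reduced Gröbner basis: {x_2^2 + 2x_2, x_1 - x_2 + 2}.

Buchberger on the second generating set:
h_1 = -2x_1x_2 - 2x_1 - x_2 + 1, LT = x_1x_2.
h_2 = -2x_1x_2 + 2x_1 + 2x_2, LT = x_1x_2.

S(h_1,h_2): lcm = x_1x_2. S = 2x_1 - x_2 + 2.
  leading term x_1: no divisor's leading term divides it; move 2x_1 to the remainder.
  leading term x_2: no divisor's leading term divides it; move -x_2 to the remainder.
  leading term 1: no divisor's leading term divides it; move 2 to the remainder.
  remainder 2x_1 - x_2 + 2 ≠ 0; add k_3 = 2x_1 - x_2 + 2 to the basis.

S(h_1,k_3): lcm = x_1x_2. S = -2x_2^2 + x_1 + 2x_2 + 2.
  leading term x_2^2: no divisor's leading term divides it; move -2x_2^2 to the remainder.
  leading term x_1: subtract (-2)·k_3 from x_1 + 2x_2 + 2 → 1
  leading term 1: no divisor's leading term divides it; move 1 to the remainder.
  remainder -2x_2^2 + 1 ≠ 0; add k_4 = -2x_2^2 + 1 to the basis.

The other S-polynomials (S(h_2,k_3), S(h_1,k_4), S(h_2,k_4), S(k_3,k_4)) all reduce to 0 modulo the current basis, so we have a Gröbner basis.
Inter-reduce: drop elements whose leading term is divisible by another's, tail-reduce, and make monic.
Reduced Gröbner basis: {x_2^2 + 2, x_1 + 2x_2 + 1}.

Since the reduced bases disagree, the two ideals are not the same.
The choice of monomial ordering does not affect the verdict — as long as both bases are computed under the same ordering, their equality decides ideal equality.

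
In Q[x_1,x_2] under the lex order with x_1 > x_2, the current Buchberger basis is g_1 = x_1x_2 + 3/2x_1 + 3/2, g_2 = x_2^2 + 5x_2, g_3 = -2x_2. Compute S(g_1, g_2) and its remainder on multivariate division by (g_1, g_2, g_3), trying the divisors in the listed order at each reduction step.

S(g_1, g_2) = -7/2x_1x_2 + 3/2x_2; remainder on division = 21/4x_1 + 21/4.

lcm(LM(g_1), LM(g_2)) = x_1x_2^2.
S = (lcm/LT(g_1))·g_1 − (lcm/LT(g_2))·g_2 = -7/2x_1x_2 + 3/2x_2.
Reduce S modulo (g_1, g_2, g_3) in that order:
  leading term x_1x_2: subtract (-7/2)·g_1 from -7/2x_1x_2 + 3/2x_2 → 21/4x_1 + 3/2x_2 + 21/4
  leading term x_1: no divisor's leading term divides it; move 21/4x_1 to the remainder.
  leading term x_2: subtract (-3/4)·g_3 from 3/2x_2 + 21/4 → 21/4
  leading term 1: no divisor's leading term divides it; move 21/4 to the remainder.
The remainder 21/4x_1 + 21/4 is nonzero, so it would be added as the next basis element.
This is the inner loop of Buchberger's algorithm — each nonzero remainder becomes a new basis element.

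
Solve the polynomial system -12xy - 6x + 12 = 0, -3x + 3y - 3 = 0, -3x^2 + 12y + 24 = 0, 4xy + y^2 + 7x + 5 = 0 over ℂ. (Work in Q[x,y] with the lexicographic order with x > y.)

Compute a lex Gröbner basis by Buchberger's algorithm.
f_1 = -12xy - 6x + 12, LT = xy.
f_2 = -3x + 3y - 3, LT = x.
f_3 = -3x^2 + 12y + 24, LT = x^2.
f_4 = 4xy + 7x + y^2 + 5, LT = xy.

S(f_1,f_2): lcm = xy. S = 1/2x + y^2 - y - 1.
  leading term x: subtract (-1/6)·f_2 from 1/2x + y^2 - y - 1 → y^2 - 1/2y - 3/2
  leading term y^2: no divisor's leading term divides it; move y^2 to the remainder.
  leading term y: no divisor's leading term divides it; move -1/2y to the remainder.
  leading term 1: no divisor's leading term divides it; move -3/2 to the remainder.
  remainder y^2 - 1/2y - 3/2 ≠ 0; add h_5 = y^2 - 1/2y - 3/2 to the basis.

S(f_1,f_3): lcm = x^2y. S = 1/2x^2 - x + 4y^2 + 8y.
  leading term x^2: subtract (-1/6x)·f_2 from 1/2x^2 - x + 4y^2 + 8y → 1/2xy - 3/2x + 4y^2 + 8y
  leading term xy: subtract (-1/24)·f_1 from 1/2xy - 3/2x + 4y^2 + 8y → -7/4x + 4y^2 + 8y + 1/2
  leading term x: subtract (7/12)·f_2 from -7/4x + 4y^2 + 8y + 1/2 → 4y^2 + 25/4y + 9/4
  leading term y^2: subtract (4)·h_5 from 4y^2 + 25/4y + 9/4 → 33/4y + 33/4
  leading term y: no divisor's leading term divides it; move 33/4y to the remainder.
  leading term 1: no divisor's leading term divides it; move 33/4 to the remainder.
  remainder 33/4y + 33/4 ≠ 0; add h_6 = 33/4y + 33/4 to the basis.

S(f_1,f_4): lcm = xy. S = -5/4x - 1/4y^2 - 9/4.
  leading term x: subtract (5/12)·f_2 from -5/4x - 1/4y^2 - 9/4 → -1/4y^2 - 5/4y - 1
  leading term y^2: subtract (-1/4)·h_5 from -1/4y^2 - 5/4y - 1 → -11/8y - 11/8
  leading term y: subtract (-1/6)·h_6 from -11/8y - 11/8 → 0
  remainder 0.

S(f_2,f_3): lcm = x^2. S = -xy + x + 4y + 8.
  leading term xy: subtract (1/12)·f_1 from -xy + x + 4y + 8 → 3/2x + 4y + 7
  leading term x: subtract (-1/2)·f_2 from 3/2x + 4y + 7 → 11/2y + 11/2
  leading term y: subtract (2/3)·h_6 from 11/2y + 11/2 → 0
  remainder 0.

S(f_2,f_4): lcm = xy. S = -7/4x - 5/4y^2 + y - 5/4.
  leading term x: subtract (7/12)·f_2 from -7/4x - 5/4y^2 + y - 5/4 → -5/4y^2 - 3/4y + 1/2
  leading term y^2: subtract (-5/4)·h_5 from -5/4y^2 - 3/4y + 1/2 → -11/8y - 11/8
  leading term y: subtract (-1/6)·h_6 from -11/8y - 11/8 → 0
  remainder 0.

S(f_3,f_4): lcm = x^2y. S = -7/4x^2 - 1/4xy^2 - 5/4x - 4y^2 - 8y.
  leading term x^2: subtract (7/12x)·f_2 from -7/4x^2 - 1/4xy^2 - 5/4x - 4y^2 - 8y → -1/4xy^2 - 7/4xy + 1/2x - 4y^2 - 8y
  leading term xy^2: subtract (1/48y)·f_1 from -1/4xy^2 - 7/4xy + 1/2x - 4y^2 - 8y → -13/8xy + 1/2x - 4y^2 - 33/4y
  leading term xy: subtract (13/96)·f_1 from -13/8xy + 1/2x - 4y^2 - 33/4y → 21/16x - 4y^2 - 33/4y - 13/8
  leading term x: subtract (-7/16)·f_2 from 21/16x - 4y^2 - 33/4y - 13/8 → -4y^2 - 111/16y - 47/16
  leading term y^2: subtract (-4)·h_5 from -4y^2 - 111/16y - 47/16 → -143/16y - 143/16
  leading term y: subtract (-13/12)·h_6 from -143/16y - 143/16 → 0
  remainder 0.

S(f_1,h_5): lcm = xy^2. S = xy + 3/2x - y.
  leading term xy: subtract (-1/12)·f_1 from xy + 3/2x - y → x - y + 1
  leading term x: subtract (-1/3)·f_2 from x - y + 1 → 0
  remainder 0.

S(f_2,h_5): leading monomials are coprime, so the S-polynomial reduces to 0 (Buchberger's first criterion).
S(f_3,h_5): leading monomials are coprime, so the S-polynomial reduces to 0 (Buchberger's first criterion).
S(f_4,h_5): lcm = xy^2. S = 9/4xy + 3/2x + 1/4y^3 + 5/4y.
  leading term xy: subtract (-3/16)·f_1 from 9/4xy + 3/2x + 1/4y^3 + 5/4y → 3/8x + 1/4y^3 + 5/4y + 9/4
  leading term x: subtract (-1/8)·f_2 from 3/8x + 1/4y^3 + 5/4y + 9/4 → 1/4y^3 + 13/8y + 15/8
  leading term y^3: subtract (1/4y)·h_5 from 1/4y^3 + 13/8y + 15/8 → 1/8y^2 + 2y + 15/8
  leading term y^2: subtract (1/8)·h_5 from 1/8y^2 + 2y + 15/8 → 33/16y + 33/16
  leading term y: subtract (1/4)·h_6 from 33/16y + 33/16 → 0
  remainder 0.

S(f_1,h_6): lcm = xy. S = -1/2x - 1.
  leading term x: subtract (1/6)·f_2 from -1/2x - 1 → -1/2y - 1/2
  leading term y: subtract (-2/33)·h_6 from -1/2y - 1/2 → 0
  remainder 0.

S(f_2,h_6): leading monomials are coprime, so the S-polynomial reduces to 0 (Buchberger's first criterion).
S(f_3,h_6): leading monomials are coprime, so the S-polynomial reduces to 0 (Buchberger's first criterion).
S(f_4,h_6): lcm = xy. S = 3/4x + 1/4y^2 + 5/4.
  leading term x: subtract (-1/4)·f_2 from 3/4x + 1/4y^2 + 5/4 → 1/4y^2 + 3/4y + 1/2
  leading term y^2: subtract (1/4)·h_5 from 1/4y^2 + 3/4y + 1/2 → 7/8y + 7/8
  leading term y: subtract (7/66)·h_6 from 7/8y + 7/8 → 0
  remainder 0.

S(h_5,h_6): lcm = y^2. S = -3/2y - 3/2.
  leading term y: subtract (-2/11)·h_6 from -3/2y - 3/2 → 0
  remainder 0.

Every S-polynomial of the final basis reduces to 0, so we have a Gröbner basis.
Inter-reduce: drop elements whose leading term is divisible by another's, tail-reduce, and make monic.
Reduced Gröbner basis: {x + 2, y + 1}.

Elimination: the polynomial y + 1 lies in the elimination ideal for y, so y ∈ {-1}. For each such y, the remaining basis elements (now univariate) give the rest of the solution.
  y = -1: the earlier basis element becomes x + 2 = 0, giving x = -2 — point (-2, -1).

{(-2, -1)}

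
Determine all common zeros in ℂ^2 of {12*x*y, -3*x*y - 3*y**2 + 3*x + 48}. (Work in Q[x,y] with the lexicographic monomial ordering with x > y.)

{(0, -4), (-16, 0), (0, 4)}

Compute a lex Gröbner basis by Buchberger's algorithm.
f_1 = 12*x*y, LT = x*y.
f_2 = -3*x*y + 3*x - 3*y**2 + 48, LT = x*y.

S(f_1,f_2): lcm = x*y. S = x - y**2 + 16.
  leading term x: no divisor's leading term divides it; move x to the remainder.
  leading term y**2: no divisor's leading term divides it; move -y**2 to the remainder.
  leading term 1: no divisor's leading term divides it; move 16 to the remainder.
  remainder x - y**2 + 16 ≠ 0; add h_3 = x - y**2 + 16 to the basis.

S(f_1,h_3): lcm = x*y. S = y**3 - 16*y.
  leading term y**3: no divisor's leading term divides it; move y**3 to the remainder.
  leading term y: no divisor's leading term divides it; move -16*y to the remainder.
  remainder y**3 - 16*y ≠ 0; add h_4 = y**3 - 16*y to the basis.

The other S-polynomials (S(f_2,h_3), S(f_1,h_4), S(f_2,h_4), S(h_3,h_4)) all reduce to 0 modulo the current basis, so we have a Gröbner basis.
Inter-reduce: drop elements whose leading term is divisible by another's, tail-reduce, and make monic.
Reduced Gröbner basis: {x - y**2 + 16, y**3 - 16*y}.

A lex Gröbner basis eliminates variables successively. Here y**3 - 16*y depends only on y, with roots {-4, 0, 4}; lifting each root through the earlier basis elements recovers the full solutions.
  y = -4: the earlier basis element becomes x = 0, giving x = 0 — point (0, -4).
  y = 0: the earlier basis element becomes x + 16 = 0, giving x = -16 — point (-16, 0).
  y = 4: the earlier basis element becomes x = 0, giving x = 0 — point (0, 4).
This is the nonlinear analogue of row-reducing a linear system.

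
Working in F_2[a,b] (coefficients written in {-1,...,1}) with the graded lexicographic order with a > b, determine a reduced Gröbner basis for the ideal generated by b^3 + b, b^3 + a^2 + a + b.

G = {b^3 + b, a^2 + a}

Buchberger's algorithm terminates because the ascending chain of leading-term ideals stabilizes.

f_1 = b^3 + b, LT = b^3.
f_2 = b^3 + a^2 + a + b, LT = b^3.

S(f_1,f_2): lcm = b^3. S = a^2 + a.
  leading term a^2: no divisor's leading term divides it; move a^2 to the remainder.
  leading term a: no divisor's leading term divides it; move a to the remainder.
  remainder a^2 + a ≠ 0; add g_3 = a^2 + a to the basis.

S(f_1,g_3): leading monomials are coprime, so the S-polynomial reduces to 0 (Buchberger's first criterion).
S(f_2,g_3): leading monomials are coprime, so the S-polynomial reduces to 0 (Buchberger's first criterion).
Every S-polynomial of the final basis reduces to 0, so we have a Gröbner basis.
Inter-reduce: drop elements whose leading term is divisible by another's, tail-reduce, and make monic.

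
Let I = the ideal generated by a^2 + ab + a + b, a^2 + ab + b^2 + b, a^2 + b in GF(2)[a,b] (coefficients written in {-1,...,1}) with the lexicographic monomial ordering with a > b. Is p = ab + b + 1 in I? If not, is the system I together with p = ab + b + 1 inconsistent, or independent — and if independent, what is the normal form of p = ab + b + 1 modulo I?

First compute the reduced Gröbner basis of I by Buchberger's algorithm.
f_1 = a^2 + ab + a + b, LT = a^2.
f_2 = a^2 + ab + b^2 + b, LT = a^2.
f_3 = a^2 + b, LT = a^2.

S(f_1,f_2): lcm = a^2. S = a + b^2.
  leading term a: no divisor's leading term divides it; move a to the remainder.
  leading term b^2: no divisor's leading term divides it; move b^2 to the remainder.
  remainder a + b^2 ≠ 0; add h_4 = a + b^2 to the basis.

S(f_1,f_3): lcm = a^2. S = ab + a.
  leading term ab: subtract (b)·h_4 from ab + a → a + b^3
  leading term a: subtract (1)·h_4 from a + b^3 → b^3 + b^2
  leading term b^3: no divisor's leading term divides it; move b^3 to the remainder.
  leading term b^2: no divisor's leading term divides it; move b^2 to the remainder.
  remainder b^3 + b^2 ≠ 0; add h_5 = b^3 + b^2 to the basis.

S(f_1,h_4): lcm = a^2. S = ab^2 + ab + a + b.
  leading term ab^2: subtract (b^2)·h_4 from ab^2 + ab + a + b → ab + a + b^4 + b
  leading term ab: subtract (b)·h_4 from ab + a + b^4 + b → a + b^4 + b^3 + b
  leading term a: subtract (1)·h_4 from a + b^4 + b^3 + b → b^4 + b^3 + b^2 + b
  leading term b^4: subtract (b)·h_5 from b^4 + b^3 + b^2 + b → b^2 + b
  leading term b^2: no divisor's leading term divides it; move b^2 to the remainder.
  leading term b: no divisor's leading term divides it; move b to the remainder.
  remainder b^2 + b ≠ 0; add h_6 = b^2 + b to the basis.

The other S-polynomials (S(f_2,f_3), S(f_2,h_4), S(f_3,h_4), S(f_1,h_5), S(f_2,h_5), S(f_3,h_5), S(h_4,h_5), S(f_1,h_6), S(f_2,h_6), S(f_3,h_6), S(h_4,h_6), S(h_5,h_6)) all reduce to 0 modulo the current basis, so we have a Gröbner basis.
Inter-reduce: drop elements whose leading term is divisible by another's, tail-reduce, and make monic.
Reduced Gröbner basis: {a + b, b^2 + b}.
Label its elements g_1 = a + b, g_2 = b^2 + b.

Reduce p = ab + b + 1 modulo G:
  leading term ab: subtract (b)·g_1 from ab + b + 1 → b^2 + b + 1
  leading term b^2: subtract (1)·g_2 from b^2 + b + 1 → 1
  leading term 1: no divisor's leading term divides it; move 1 to the remainder.
  normal form = 1.
The normal form is nonzero, so p ∉ I. Since p minus its normal form lies in I, I + (p) = I + (r) where r = 1; decide whether this ideal is the whole ring.
Here r = 1 is a nonzero constant, hence a unit: 1 ∈ I + (p), the Gröbner basis of I + (p) is {1}, and the enlarged system has no common solution — adjoining p is inconsistent.

Ideal membership is decidable via reduction modulo a Gröbner basis.

Adjoining ab + b + 1 makes the ideal the whole ring: the system is inconsistent.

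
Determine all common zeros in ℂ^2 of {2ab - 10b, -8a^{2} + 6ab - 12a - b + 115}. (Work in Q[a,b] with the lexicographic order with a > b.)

Compute a lex Gröbner basis by Buchberger's algorithm.
f_1 = 2ab - 10b, LT = ab.
f_2 = -8a^{2} + 6ab - 12a - b + 115, LT = a^{2}.

S(f_1,f_2): lcm = a^{2}b. S = \tfrac{3}{4}ab^{2} - \tfrac{13}{2}ab - \tfrac{1}{8}b^{2} + \tfrac{115}{8}b.
  leading term ab^{2}: subtract (\tfrac{3}{8}b)·f_1 from \tfrac{3}{4}ab^{2} - \tfrac{13}{2}ab - \tfrac{1}{8}b^{2} + \tfrac{115}{8}b → -\tfrac{13}{2}ab + \tfrac{29}{8}b^{2} + \tfrac{115}{8}b
  leading term ab: subtract (-\tfrac{13}{4})·f_1 from -\tfrac{13}{2}ab + \tfrac{29}{8}b^{2} + \tfrac{115}{8}b → \tfrac{29}{8}b^{2} - \tfrac{145}{8}b
  leading term b^{2}: no divisor's leading term divides it; move \tfrac{29}{8}b^{2} to the remainder.
  leading term b: no divisor's leading term divides it; move -\tfrac{145}{8}b to the remainder.
  remainder \tfrac{29}{8}b^{2} - \tfrac{145}{8}b ≠ 0; add h_3 = \tfrac{29}{8}b^{2} - \tfrac{145}{8}b to the basis.

S(f_1,h_3): lcm = ab^{2}. S = 5ab - 5b^{2}.
  leading term ab: subtract (\tfrac{5}{2})·f_1 from 5ab - 5b^{2} → -5b^{2} + 25b
  leading term b^{2}: subtract (-\tfrac{40}{29})·h_3 from -5b^{2} + 25b → 0
  remainder 0.

S(f_2,h_3): leading monomials are coprime, so the S-polynomial reduces to 0 (Buchberger's first criterion).
Every S-polynomial of the final basis reduces to 0, so we have a Gröbner basis.
Inter-reduce: drop elements whose leading term is divisible by another's, tail-reduce, and make monic.
Reduced Gröbner basis: {a^{2} + \tfrac{3}{2}a - \tfrac{29}{8}b - \tfrac{115}{8}, ab - 5b, b^{2} - 5b}.

A lex Gröbner basis eliminates variables successively. Here b^{2} - 5b depends only on b, with roots {0, 5}; lifting each root through the earlier basis elements recovers the full solutions.
  b = 0: the earlier basis element becomes a^{2} + \tfrac{3}{2}a - \tfrac{115}{8} = 0, giving a = -3/4 + sqrt(239)/4, -sqrt(239)/4 - 3/4 — points (-3/4 + sqrt(239)/4, 0), (-sqrt(239)/4 - 3/4, 0).
  b = 5: the earlier basis elements become a^{2} + \tfrac{3}{2}a - \tfrac{65}{2} = 0; 5a - 25 = 0, giving a = 5 — point (5, 5).
Each listed point satisfies every original equation (direct substitution).

{(-3/4 + sqrt(239)/4, 0), (-sqrt(239)/4 - 3/4, 0), (5, 5)}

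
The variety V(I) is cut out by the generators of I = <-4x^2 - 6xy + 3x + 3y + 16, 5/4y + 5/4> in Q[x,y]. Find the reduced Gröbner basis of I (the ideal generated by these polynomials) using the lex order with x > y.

G = {x^2 - 9/4x - 13/4, y + 1}

f_1 = -4x^2 - 6xy + 3x + 3y + 16, LT = x^2.
f_2 = 5/4y + 5/4, LT = y.

S(f_1,f_2): leading monomials are coprime, so the S-polynomial reduces to 0 (Buchberger's first criterion).
Every S-polynomial of the final basis reduces to 0, so we have a Gröbner basis.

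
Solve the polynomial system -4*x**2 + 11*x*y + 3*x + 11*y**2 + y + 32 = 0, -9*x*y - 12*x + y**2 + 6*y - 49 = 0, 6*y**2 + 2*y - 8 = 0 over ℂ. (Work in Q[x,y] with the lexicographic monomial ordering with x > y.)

Compute a lex Gröbner basis by Buchberger's algorithm.
f_1 = -4*x**2 + 11*x*y + 3*x + 11*y**2 + y + 32, LT = x**2.
f_2 = -9*x*y - 12*x + y**2 + 6*y - 49, LT = x*y.
f_3 = 6*y**2 + 2*y - 8, LT = y**2.

S(f_1,f_2): lcm = x**2*y. S = -4/3*x**2 - 95/36*x*y**2 - 1/12*x*y - 49/9*x - 11/4*y**3 - 1/4*y**2 - 8*y.
  leading term x**2: subtract (1/3)·f_1 from -4/3*x**2 - 95/36*x*y**2 - 1/12*x*y - 49/9*x - 11/4*y**3 - 1/4*y**2 - 8*y → -95/36*x*y**2 - 15/4*x*y - 58/9*x - 11/4*y**3 - 47/12*y**2 - 25/3*y - 32/3
  leading term x*y**2: subtract (95/324*y)·f_2 from -95/36*x*y**2 - 15/4*x*y - 58/9*x - 11/4*y**3 - 47/12*y**2 - 25/3*y - 32/3 → -25/108*x*y - 58/9*x - 493/162*y**3 - 613/108*y**2 + 1955/324*y - 32/3
  leading term x*y: subtract (25/972)·f_2 from -25/108*x*y - 58/9*x - 493/162*y**3 - 613/108*y**2 + 1955/324*y - 32/3 → -497/81*x - 493/162*y**3 - 2771/486*y**2 + 635/108*y - 9143/972
  leading term x: no divisor's leading term divides it; move -497/81*x to the remainder.
  leading term y**3: subtract (-493/972*y)·f_3 from -493/162*y**3 - 2771/486*y**2 + 635/108*y - 9143/972 → -1139/243*y**2 + 1771/972*y - 9143/972
  leading term y**2: subtract (-1139/1458)·f_3 from -1139/243*y**2 + 1771/972*y - 9143/972 → 9869/2916*y - 45653/2916
  leading term y: no divisor's leading term divides it; move 9869/2916*y to the remainder.
  leading term 1: no divisor's leading term divides it; move -45653/2916 to the remainder.
  remainder -497/81*x + 9869/2916*y - 45653/2916 ≠ 0; add h_4 = -497/81*x + 9869/2916*y - 45653/2916 to the basis.

S(f_2,f_3): lcm = x*y**2. S = x*y + 4/3*x - 1/9*y**3 - 2/3*y**2 + 49/9*y.
  leading term x*y: subtract (-1/9)·f_2 from x*y + 4/3*x - 1/9*y**3 - 2/3*y**2 + 49/9*y → -1/9*y**3 - 5/9*y**2 + 55/9*y - 49/9
  leading term y**3: subtract (-1/54*y)·f_3 from -1/9*y**3 - 5/9*y**2 + 55/9*y - 49/9 → -14/27*y**2 + 161/27*y - 49/9
  leading term y**2: subtract (-7/81)·f_3 from -14/27*y**2 + 161/27*y - 49/9 → 497/81*y - 497/81
  leading term y: no divisor's leading term divides it; move 497/81*y to the remainder.
  leading term 1: no divisor's leading term divides it; move -497/81 to the remainder.
  remainder 497/81*y - 497/81 ≠ 0; add h_5 = 497/81*y - 497/81 to the basis.

The other S-polynomials (S(f_1,f_3), S(f_1,h_4), S(f_2,h_4), S(f_3,h_4), S(f_1,h_5), S(f_2,h_5), S(f_3,h_5), S(h_4,h_5)) all reduce to 0 modulo the current basis, so we have a Gröbner basis.
Inter-reduce: drop elements whose leading term is divisible by another's, tail-reduce, and make monic.
Reduced Gröbner basis: {x + 2, y - 1}.

Since the basis is lex-ordered, y - 1 is univariate in y. Its roots are {1}. Back-substituting each root into the other basis elements fixes the other coordinates.
  y = 1: the earlier basis element becomes x + 2 = 0, giving x = -2 — point (-2, 1).

{(-2, 1)}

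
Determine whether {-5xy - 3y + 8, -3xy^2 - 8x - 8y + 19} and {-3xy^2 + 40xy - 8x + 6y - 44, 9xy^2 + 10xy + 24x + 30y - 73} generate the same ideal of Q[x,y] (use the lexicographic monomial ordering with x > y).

No, the ideals differ.

Two ideals are equal iff their reduced Gröbner bases coincide (the reduced basis is unique for a fixed ordering).
Buchberger on the first generating set:
f_1 = -5xy - 3y + 8, LT = xy.
f_2 = -3xy^2 - 8x - 8y + 19, LT = xy^2.

S(f_1,f_2): lcm = xy^2. S = -8/3x + 3/5y^2 - 64/15y + 19/3.
  leading term x: no divisor's leading term divides it; move -8/3x to the remainder.
  leading term y^2: no divisor's leading term divides it; move 3/5y^2 to the remainder.
  leading term y: no divisor's leading term divides it; move -64/15y to the remainder.
  leading term 1: no divisor's leading term divides it; move 19/3 to the remainder.
  remainder -8/3x + 3/5y^2 - 64/15y + 19/3 ≠ 0; add g_3 = -8/3x + 3/5y^2 - 64/15y + 19/3 to the basis.

S(f_1,g_3): lcm = xy. S = 9/40y^3 - 8/5y^2 + 119/40y - 8/5.
  leading term y^3: no divisor's leading term divides it; move 9/40y^3 to the remainder.
  leading term y^2: no divisor's leading term divides it; move -8/5y^2 to the remainder.
  leading term y: no divisor's leading term divides it; move 119/40y to the remainder.
  leading term 1: no divisor's leading term divides it; move -8/5 to the remainder.
  remainder 9/40y^3 - 8/5y^2 + 119/40y - 8/5 ≠ 0; add g_4 = 9/40y^3 - 8/5y^2 + 119/40y - 8/5 to the basis.

The other S-polynomials (S(f_2,g_3), S(f_1,g_4), S(f_2,g_4), S(g_3,g_4)) all reduce to 0 modulo the current basis, so we have a Gröbner basis.
Inter-reduce: drop elements whose leading term is divisible by another's, tail-reduce, and make monic.
Reduced Gröbner basis: {x - 9/40y^2 + 8/5y - 19/8, y^3 - 64/9y^2 + 119/9y - 64/9}.

Buchberger on the second generating set:
h_1 = -3xy^2 + 40xy - 8x + 6y - 44, LT = xy^2.
h_2 = 9xy^2 + 10xy + 24x + 30y - 73, LT = xy^2.

S(h_1,h_2): lcm = xy^2. S = -130/9xy - 16/3y + 205/9.
  leading term xy: no divisor's leading term divides it; move -130/9xy to the remainder.
  leading term y: no divisor's leading term divides it; move -16/3y to the remainder.
  leading term 1: no divisor's leading term divides it; move 205/9 to the remainder.
  remainder -130/9xy - 16/3y + 205/9 ≠ 0; add k_3 = -130/9xy - 16/3y + 205/9 to the basis.

S(h_1,k_3): lcm = xy^2. S = -40/3xy + 8/3x - 24/65y^2 - 11/26y + 44/3.
  leading term xy: subtract (12/13)·k_3 from -40/3xy + 8/3x - 24/65y^2 - 11/26y + 44/3 → 8/3x - 24/65y^2 + 9/2y - 248/39
  leading term x: no divisor's leading term divides it; move 8/3x to the remainder.
  leading term y^2: no divisor's leading term divides it; move -24/65y^2 to the remainder.
  leading term y: no divisor's leading term divides it; move 9/2y to the remainder.
  leading term 1: no divisor's leading term divides it; move -248/39 to the remainder.
  remainder 8/3x - 24/65y^2 + 9/2y - 248/39 ≠ 0; add k_4 = 8/3x - 24/65y^2 + 9/2y - 248/39 to the basis.

S(h_1,k_4): lcm = xy^2. S = -40/3xy + 8/3x + 9/65y^4 - 27/16y^3 + 31/13y^2 - 2y + 44/3.
  leading term xy: subtract (12/13)·k_3 from -40/3xy + 8/3x + 9/65y^4 - 27/16y^3 + 31/13y^2 - 2y + 44/3 → 8/3x + 9/65y^4 - 27/16y^3 + 31/13y^2 + 38/13y - 248/39
  leading term x: subtract (1)·k_4 from 8/3x + 9/65y^4 - 27/16y^3 + 31/13y^2 + 38/13y - 248/39 → 9/65y^4 - 27/16y^3 + 179/65y^2 - 41/26y
  leading term y^4: no divisor's leading term divides it; move 9/65y^4 to the remainder.
  leading term y^3: no divisor's leading term divides it; move -27/16y^3 to the remainder.
  leading term y^2: no divisor's leading term divides it; move 179/65y^2 to the remainder.
  leading term y: no divisor's leading term divides it; move -41/26y to the remainder.
  remainder 9/65y^4 - 27/16y^3 + 179/65y^2 - 41/26y ≠ 0; add k_5 = 9/65y^4 - 27/16y^3 + 179/65y^2 - 41/26y to the basis.

S(k_3,k_4): lcm = xy. S = 9/65y^3 - 27/16y^2 + 179/65y - 41/26.
  leading term y^3: no divisor's leading term divides it; move 9/65y^3 to the remainder.
  leading term y^2: no divisor's leading term divides it; move -27/16y^2 to the remainder.
  leading term y: no divisor's leading term divides it; move 179/65y to the remainder.
  leading term 1: no divisor's leading term divides it; move -41/26 to the remainder.
  remainder 9/65y^3 - 27/16y^2 + 179/65y - 41/26 ≠ 0; add k_6 = 9/65y^3 - 27/16y^2 + 179/65y - 41/26 to the basis.

The other S-polynomials (S(h_2,k_3), S(h_2,k_4), S(h_1,k_5), S(h_2,k_5), S(k_3,k_5), S(k_4,k_5), S(h_1,k_6), S(h_2,k_6), S(k_3,k_6), S(k_4,k_6), S(k_5,k_6)) all reduce to 0 modulo the current basis, so we have a Gröbner basis.
Inter-reduce: drop elements whose leading term is divisible by another's, tail-reduce, and make monic.
Reduced Gröbner basis: {x - 9/65y^2 + 27/16y - 31/13, y^3 - 195/16y^2 + 179/9y - 205/18}.

These differ, so the ideals are not equal.
The choice of monomial ordering does not affect the verdict — as long as both bases are computed under the same ordering, their equality decides ideal equality.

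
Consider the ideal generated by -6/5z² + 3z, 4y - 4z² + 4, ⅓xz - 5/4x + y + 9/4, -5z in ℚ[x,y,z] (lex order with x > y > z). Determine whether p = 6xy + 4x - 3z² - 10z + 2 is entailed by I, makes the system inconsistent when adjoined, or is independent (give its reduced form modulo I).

First compute the reduced Gröbner basis of I by Buchberger's algorithm.
f_1 = -6/5z² + 3z, LT = z².
f_2 = 4y - 4z² + 4, LT = y.
f_3 = ⅓xz - 5/4x + y + 9/4, LT = xz.
f_4 = -5z, LT = z.

S(f_1,f_3): lcm = xz². S = 5/4xz - 3yz - 27/4z.
  leading term xz: subtract (15/4)·f_3 from 5/4xz - 3yz - 27/4z → 75/16x - 3yz - 15/4y - 27/4z - 135/16
  leading term x: no divisor's leading term divides it; move 75/16x to the remainder.
  leading term yz: subtract (-¾z)·f_2 from -3yz - 15/4y - 27/4z - 135/16 → -15/4y - 3z³ - 15/4z - 135/16
  leading term y: subtract (-15/16)·f_2 from -15/4y - 3z³ - 15/4z - 135/16 → -3z³ - 15/4z² - 15/4z - 75/16
  leading term z³: subtract (5/2z)·f_1 from -3z³ - 15/4z² - 15/4z - 75/16 → -45/4z² - 15/4z - 75/16
  leading term z²: subtract (75/8)·f_1 from -45/4z² - 15/4z - 75/16 → -255/8z - 75/16
  leading term z: subtract (51/8)·f_4 from -255/8z - 75/16 → -75/16
  leading term 1: no divisor's leading term divides it; move -75/16 to the remainder.
  remainder 75/16x - 75/16 ≠ 0; add h_5 = 75/16x - 75/16 to the basis.

The other S-polynomials (S(f_1,f_2), S(f_1,f_4), S(f_2,f_3), S(f_2,f_4), S(f_3,f_4), S(f_1,h_5), S(f_2,h_5), S(f_3,h_5), S(f_4,h_5)) all reduce to 0 modulo the current basis, so we have a Gröbner basis.
Inter-reduce: drop elements whose leading term is divisible by another's, tail-reduce, and make monic.
Reduced Gröbner basis: {x - 1, y + 1, z}.
Label its elements g_1 = x - 1, g_2 = y + 1, g_3 = z.

Reduce p = 6xy + 4x - 3z² - 10z + 2 modulo G:
  leading term xy: subtract (6y)·g_1 from 6xy + 4x - 3z² - 10z + 2 → 4x + 6y - 3z² - 10z + 2
  leading term x: subtract (4)·g_1 from 4x + 6y - 3z² - 10z + 2 → 6y - 3z² - 10z + 6
  leading term y: subtract (6)·g_2 from 6y - 3z² - 10z + 6 → -3z² - 10z
  leading term z²: subtract (-3z)·g_3 from -3z² - 10z → -10z
  leading term z: subtract (-10)·g_3 from -10z → 0
  normal form = 0.
Since the normal form is 0, p ∈ I.

6xy + 4x - 3z² - 10z + 2 lies in I (it reduces to 0).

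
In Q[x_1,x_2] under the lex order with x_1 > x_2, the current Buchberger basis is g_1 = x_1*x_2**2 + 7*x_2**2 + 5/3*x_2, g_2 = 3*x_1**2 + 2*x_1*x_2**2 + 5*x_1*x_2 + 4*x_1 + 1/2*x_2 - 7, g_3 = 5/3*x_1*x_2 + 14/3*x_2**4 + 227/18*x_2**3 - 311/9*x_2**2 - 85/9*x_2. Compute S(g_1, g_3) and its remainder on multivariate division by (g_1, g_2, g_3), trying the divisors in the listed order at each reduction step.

lcm(LM(g_1), LM(g_3)) = x_1*x_2**2.
S = (lcm/LT(g_1))·g_1 − (lcm/LT(g_3))·g_3 = -14/5*x_2**5 - 227/30*x_2**4 + 311/15*x_2**3 + 38/3*x_2**2 + 5/3*x_2.
Reduce S modulo (g_1, g_2, g_3) in that order:
  leading term x_2**5: no divisor's leading term divides it; move -14/5*x_2**5 to the remainder.
  leading term x_2**4: no divisor's leading term divides it; move -227/30*x_2**4 to the remainder.
  leading term x_2**3: no divisor's leading term divides it; move 311/15*x_2**3 to the remainder.
  leading term x_2**2: no divisor's leading term divides it; move 38/3*x_2**2 to the remainder.
  leading term x_2: no divisor's leading term divides it; move 5/3*x_2 to the remainder.
The remainder -14/5*x_2**5 - 227/30*x_2**4 + 311/15*x_2**3 + 38/3*x_2**2 + 5/3*x_2 is nonzero, so it would be added as the next basis element.

S(g_1, g_3) = -14/5*x_2**5 - 227/30*x_2**4 + 311/15*x_2**3 + 38/3*x_2**2 + 5/3*x_2; remainder on division = -14/5*x_2**5 - 227/30*x_2**4 + 311/15*x_2**3 + 38/3*x_2**2 + 5/3*x_2.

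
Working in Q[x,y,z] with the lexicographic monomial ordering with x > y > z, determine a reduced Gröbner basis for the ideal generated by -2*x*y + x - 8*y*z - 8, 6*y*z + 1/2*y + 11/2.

G = {x*y - 1/2*x - 1/3*y + 1/3, x*z + 23/12*x - 2/3*z - 2/3, y*z + 1/12*y + 11/12}

This is the nonlinear analogue of row-reducing a linear system.

f_1 = -2*x*y + x - 8*y*z - 8, LT = x*y.
f_2 = 6*y*z + 1/2*y + 11/2, LT = y*z.

S(f_1,f_2): lcm = x*y*z. S = -1/12*x*y - 1/2*x*z - 11/12*x + 4*y*z**2 + 4*z.
  leading term x*y: subtract (1/24)·f_1 from -1/12*x*y - 1/2*x*z - 11/12*x + 4*y*z**2 + 4*z → -1/2*x*z - 23/24*x + 4*y*z**2 + 1/3*y*z + 4*z + 1/3
  leading term x*z: no divisor's leading term divides it; move -1/2*x*z to the remainder.
  leading term x: no divisor's leading term divides it; move -23/24*x to the remainder.
  leading term y*z**2: subtract (2/3*z)·f_2 from 4*y*z**2 + 1/3*y*z + 4*z + 1/3 → 1/3*z + 1/3
  leading term z: no divisor's leading term divides it; move 1/3*z to the remainder.
  leading term 1: no divisor's leading term divides it; move 1/3 to the remainder.
  remainder -1/2*x*z - 23/24*x + 1/3*z + 1/3 ≠ 0; add g_3 = -1/2*x*z - 23/24*x + 1/3*z + 1/3 to the basis.

The other S-polynomials (S(f_1,g_3), S(f_2,g_3)) all reduce to 0 modulo the current basis, so we have a Gröbner basis.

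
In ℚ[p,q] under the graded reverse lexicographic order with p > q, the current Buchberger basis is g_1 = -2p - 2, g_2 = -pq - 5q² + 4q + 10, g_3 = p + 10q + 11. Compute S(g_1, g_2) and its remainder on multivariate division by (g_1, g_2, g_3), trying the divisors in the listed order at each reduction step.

S(g_1, g_2) = -5q² + 5q + 10; remainder on division = -5q² + 5q + 10.

lcm(LM(g_1), LM(g_2)) = pq.
S = (lcm/LT(g_1))·g_1 − (lcm/LT(g_2))·g_2 = -5q² + 5q + 10.
Reduce S modulo (g_1, g_2, g_3) in that order:
  leading term q²: no divisor's leading term divides it; move -5q² to the remainder.
  leading term q: no divisor's leading term divides it; move 5q to the remainder.
  leading term 1: no divisor's leading term divides it; move 10 to the remainder.
The remainder -5q² + 5q + 10 is nonzero, so it would be added as the next basis element.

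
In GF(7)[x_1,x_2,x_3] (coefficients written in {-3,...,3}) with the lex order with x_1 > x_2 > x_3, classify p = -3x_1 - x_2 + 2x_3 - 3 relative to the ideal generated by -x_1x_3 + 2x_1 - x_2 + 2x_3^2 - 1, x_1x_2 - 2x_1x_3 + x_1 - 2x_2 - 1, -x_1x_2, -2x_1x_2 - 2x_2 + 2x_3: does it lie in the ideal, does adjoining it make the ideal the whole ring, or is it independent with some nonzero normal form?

-3x_1 - x_2 + 2x_3 - 3 lies in I (it reduces to 0).

First compute the reduced Gröbner basis of I by Buchberger's algorithm.
f_1 = -x_1x_3 + 2x_1 - x_2 + 2x_3^2 - 1, LT = x_1x_3.
f_2 = x_1x_2 - 2x_1x_3 + x_1 - 2x_2 - 1, LT = x_1x_2.
f_3 = -x_1x_2, LT = x_1x_2.
f_4 = -2x_1x_2 - 2x_2 + 2x_3, LT = x_1x_2.

S(f_1,f_2): lcm = x_1x_2x_3. S = -2x_1x_2 + 2x_1x_3^2 - x_1x_3 + x_2^2 - 2x_2x_3^2 + 2x_2x_3 + x_2 + x_3.
  reduce S modulo (f_1, f_2, f_3, f_4):
  remainder x_2^2 - 2x_2x_3^2 - 2x_2 - 3x_3^3 - 2x_3^2 - x_3 - 1 ≠ 0; add h_5 = x_2^2 - 2x_2x_3^2 - 2x_2 - 3x_3^3 - 2x_3^2 - x_3 - 1 to the basis.

S(f_1,f_3): lcm = x_1x_2x_3. S = -2x_1x_2 + x_2^2 - 2x_2x_3^2 + x_2.
  reduce S modulo (f_1, f_2, f_3, f_4, h_5):
  remainder x_1 + 3x_2 + 3x_3^3 + x_3^2 + x_3 + 3 ≠ 0; add h_6 = x_1 + 3x_2 + 3x_3^3 + x_3^2 + x_3 + 3 to the basis.

S(f_1,f_4): lcm = x_1x_2x_3. S = -2x_1x_2 + x_2^2 - 2x_2x_3^2 - x_2x_3 + x_2 + x_3^2.
  reduce S modulo (f_1, f_2, f_3, f_4, h_5, h_6):
  remainder -x_2x_3 + x_3^2 ≠ 0; add h_7 = -x_2x_3 + x_3^2 to the basis.

S(f_2,f_3): lcm = x_1x_2. S = -2x_1x_3 + x_1 - 2x_2 - 1.
  reduce S modulo (f_1, f_2, f_3, f_4, h_5, h_6, h_7):
  remainder 2x_2 + 2x_3^3 - x_3^2 + 3x_3 + 3 ≠ 0; add h_8 = 2x_2 + 2x_3^3 - x_3^2 + 3x_3 + 3 to the basis.

S(f_2,f_4): lcm = x_1x_2. S = -2x_1x_3 + x_1 - 3x_2 + x_3 - 1.
  reduce S modulo (f_1, f_2, f_3, f_4, h_5, h_6, h_7, h_8):
  remainder x_3^3 + 3x_3^2 - x_3 - 2 ≠ 0; add h_9 = x_3^3 + 3x_3^2 - x_3 - 2 to the basis.

S(f_3,h_5): lcm = x_1x_2^2. S = 2x_1x_2x_3^2 + 2x_1x_2 + 3x_1x_3^3 + 2x_1x_3^2 + x_1x_3 + x_1.
  reduce S modulo (f_1, f_2, f_3, f_4, h_5, h_6, h_7, h_8, h_9):
  remainder 2x_3^2 + 3x_3 + 1 ≠ 0; add h_10 = 2x_3^2 + 3x_3 + 1 to the basis.

S(f_4,h_5): lcm = x_1x_2^2. S = 2x_1x_2x_3^2 + 2x_1x_2 + 3x_1x_3^3 + 2x_1x_3^2 + x_1x_3 + x_1 + x_2^2 - x_2x_3.
  reduce S modulo (f_1, f_2, f_3, f_4, h_5, h_6, h_7, h_8, h_9, h_10):
  remainder x_3 - 3 ≠ 0; add h_11 = x_3 - 3 to the basis.

The other S-polynomials (S(f_3,f_4), S(f_1,h_5), S(f_2,h_5), S(f_1,h_6), S(f_2,h_6), S(f_3,h_6), S(f_4,h_6), S(h_5,h_6), S(f_1,h_7), S(f_2,h_7), S(f_3,h_7), S(f_4,h_7), S(h_5,h_7), S(h_6,h_7), S(f_1,h_8), S(f_2,h_8), S(f_3,h_8), S(f_4,h_8), S(h_5,h_8), S(h_6,h_8), S(h_7,h_8), S(f_1,h_9), S(f_2,h_9), S(f_3,h_9), S(f_4,h_9), S(h_5,h_9), S(h_6,h_9), S(h_7,h_9), S(h_8,h_9), S(f_1,h_10), S(f_2,h_10), S(f_3,h_10), S(f_4,h_10), S(h_5,h_10), S(h_6,h_10), S(h_7,h_10), S(h_8,h_10), S(h_9,h_10), S(f_1,h_11), S(f_2,h_11), S(f_3,h_11), S(f_4,h_11), S(h_5,h_11), S(h_6,h_11), S(h_7,h_11), S(h_8,h_11), S(h_9,h_11), S(h_10,h_11)) all reduce to 0 modulo the current basis, so we have a Gröbner basis.
Inter-reduce: drop elements whose leading term is divisible by another's, tail-reduce, and make monic.
Reduced Gröbner basis: {x_1, x_2 - 3, x_3 - 3}.
Label its elements g_1 = x_1, g_2 = x_2 - 3, g_3 = x_3 - 3.

Reduce p = -3x_1 - x_2 + 2x_3 - 3 modulo G:
  leading term x_1: subtract (-3)·g_1 from -3x_1 - x_2 + 2x_3 - 3 → -x_2 + 2x_3 - 3
  leading term x_2: subtract (-1)·g_2 from -x_2 + 2x_3 - 3 → 2x_3 + 1
  leading term x_3: subtract (2)·g_3 from 2x_3 + 1 → 0
  normal form = 0.
Since the normal form is 0, p ∈ I.

Ideal membership is decidable via reduction modulo a Gröbner basis.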